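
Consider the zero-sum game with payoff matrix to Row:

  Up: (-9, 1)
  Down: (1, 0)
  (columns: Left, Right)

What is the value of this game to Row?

Row minima: Up → -9, Down → 0; maximin = 0.
Column maxima: Left → 1, Right → 1; minimax = 1.
0 ≠ 1, so there is no saddle point; optimal play is mixed.
Let Row play Up with probability p. Expected payoff against Left: (-9)p + 1(1−p) = −10p + 1; against Right: 1p + 0(1−p) = p.
Setting these equal: −10p + 1 = p ⇒ −11p = -1 ⇒ p = 1/11, and the value is (-10)·(1/11) + 1 = 1/11.
For Column: with q = P(Left), equating Up's and Down's payoffs gives −10q + 1 = q ⇒ q = 1/11.

1/11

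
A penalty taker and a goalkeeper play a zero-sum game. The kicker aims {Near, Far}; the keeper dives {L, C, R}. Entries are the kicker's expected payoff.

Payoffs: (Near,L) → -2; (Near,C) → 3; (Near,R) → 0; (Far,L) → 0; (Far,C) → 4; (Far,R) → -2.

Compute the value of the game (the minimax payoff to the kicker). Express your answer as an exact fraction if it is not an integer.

-1

Row minima: Near → -2, Far → -2; maximin = -2.
Column maxima: L → 0, C → 4, R → 0; minimax = 0.
-2 ≠ 0, so there is no saddle point; optimal play is mixed.
C is strictly dominated by L (it gives the kicker strictly more in every row), so the keeper never plays it.
On the remaining 2×2 (Near, Far vs L, R):
Let the kicker play Near with probability p. Expected payoff against L: (-2)p + 0(1−p) = −2p; against R: 0p + (-2)(1−p) = 2p − 2.
Setting these equal: −2p = 2p − 2 ⇒ −4p = -2 ⇒ p = 1/2, and the value is (-2)·(1/2) = -1.
For the keeper: with q = P(L), equating Near's and Far's payoffs gives −2q = 2q − 2 ⇒ q = 1/2.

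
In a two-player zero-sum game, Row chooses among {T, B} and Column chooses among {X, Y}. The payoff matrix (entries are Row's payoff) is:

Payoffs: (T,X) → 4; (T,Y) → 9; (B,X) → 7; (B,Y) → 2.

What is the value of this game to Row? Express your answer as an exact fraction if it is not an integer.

11/2

Row minima: T → 4, B → 2; maximin = 4.
Column maxima: X → 7, Y → 9; minimax = 7.
4 ≠ 7, so there is no saddle point; optimal play is mixed.
Let Row play T with probability p. Expected payoff against X: 4p + 7(1−p) = −3p + 7; against Y: 9p + 2(1−p) = 7p + 2.
Setting these equal: −3p + 7 = 7p + 2 ⇒ −10p = -5 ⇒ p = 1/2, and the value is (-3)·(1/2) + 7 = 11/2.
For Column: with q = P(X), equating T's and B's payoffs gives −5q + 9 = 5q + 2 ⇒ q = 7/10.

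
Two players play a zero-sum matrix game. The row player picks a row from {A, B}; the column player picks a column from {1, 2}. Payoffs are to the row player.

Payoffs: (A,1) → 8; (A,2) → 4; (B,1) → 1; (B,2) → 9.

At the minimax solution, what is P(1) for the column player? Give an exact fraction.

5/12

Row minima: A → 4, B → 1; maximin = 4.
Column maxima: 1 → 8, 2 → 9; minimax = 8.
4 ≠ 8, so there is no saddle point; optimal play is mixed.
Let the row player play A with probability p. Expected payoff against 1: 8p + 1(1−p) = 7p + 1; against 2: 4p + 9(1−p) = −5p + 9.
Setting these equal: 7p + 1 = −5p + 9 ⇒ 12p = 8 ⇒ p = 2/3, and the value is (7)·(2/3) + 1 = 17/3.
For the column player: with q = P(1), equating A's and B's payoffs gives 4q + 4 = −8q + 9 ⇒ q = 5/12.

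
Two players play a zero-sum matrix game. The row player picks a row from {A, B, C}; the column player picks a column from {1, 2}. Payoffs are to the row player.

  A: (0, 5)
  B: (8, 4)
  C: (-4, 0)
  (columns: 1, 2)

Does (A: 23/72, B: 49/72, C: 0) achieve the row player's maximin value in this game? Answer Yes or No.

Against 1 this mix gives (23/72)·0 + (49/72)·8 = 49/9.
Against 2 this mix gives (23/72)·5 + (49/72)·4 = 311/72.
The column player will play 2, holding the row player to 311/72. Shifting weight toward the row that does better against 2 would raise this floor (the equalizing mix achieves 40/9 against both 2 and 1), so the proposed strategy is not optimal.

No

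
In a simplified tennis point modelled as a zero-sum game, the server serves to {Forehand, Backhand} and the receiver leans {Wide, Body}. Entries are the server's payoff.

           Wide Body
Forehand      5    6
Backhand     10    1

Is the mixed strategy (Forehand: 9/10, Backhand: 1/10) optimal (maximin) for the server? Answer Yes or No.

Against Wide this mix gives (9/10)·5 + (1/10)·10 = 11/2.
Against Body this mix gives (9/10)·6 + (1/10)·1 = 11/2.
All of the receiver's active replies (Wide, Body) yield 11/2, and no column does worse for the server. The mix makes the receiver indifferent and guarantees 11/2, so it is optimal.

Yes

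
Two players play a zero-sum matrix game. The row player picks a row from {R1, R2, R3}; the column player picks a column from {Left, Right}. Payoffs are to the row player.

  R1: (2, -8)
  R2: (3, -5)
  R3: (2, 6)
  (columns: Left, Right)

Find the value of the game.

Row minima: R1 → -8, R2 → -5, R3 → 2; maximin = 2.
Column maxima: Left → 3, Right → 6; minimax = 3.
2 ≠ 3, so there is no saddle point; optimal play is mixed.
R1 is strictly dominated by R2, so the row player never plays it.
On the remaining 2×2 (R2, R3 vs Left, Right):
Let the row player play R2 with probability p. Expected payoff against Left: 3p + 2(1−p) = p + 2; against Right: (-5)p + 6(1−p) = −11p + 6.
Setting these equal: p + 2 = −11p + 6 ⇒ 12p = 4 ⇒ p = 1/3, and the value is (1)·(1/3) + 2 = 7/3.
For the column player: with q = P(Left), equating R2's and R3's payoffs gives 8q − 5 = −4q + 6 ⇒ q = 11/12.

7/3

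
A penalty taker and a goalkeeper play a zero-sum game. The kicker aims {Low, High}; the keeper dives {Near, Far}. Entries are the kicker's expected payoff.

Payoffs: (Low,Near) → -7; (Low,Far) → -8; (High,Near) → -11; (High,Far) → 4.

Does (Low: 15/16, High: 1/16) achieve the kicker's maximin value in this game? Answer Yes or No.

Yes

Against Near this mix gives (15/16)·(-7) + (1/16)·(-11) = -29/4.
Against Far this mix gives (15/16)·(-8) + (1/16)·4 = -29/4.
All of the keeper's active replies (Near, Far) yield -29/4, and no column does worse for the kicker. The mix makes the keeper indifferent and guarantees -29/4, so it is optimal.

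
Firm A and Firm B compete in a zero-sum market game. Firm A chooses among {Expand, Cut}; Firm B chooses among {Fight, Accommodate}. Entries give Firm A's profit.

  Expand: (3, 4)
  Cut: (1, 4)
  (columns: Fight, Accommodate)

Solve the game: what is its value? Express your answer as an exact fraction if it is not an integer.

3

Row minima: Expand → 3, Cut → 1; maximin = 3.
Column maxima: Fight → 3, Accommodate → 4; minimax = 3.
Since maximin = minimax = 3, there is a saddle point and the value is 3.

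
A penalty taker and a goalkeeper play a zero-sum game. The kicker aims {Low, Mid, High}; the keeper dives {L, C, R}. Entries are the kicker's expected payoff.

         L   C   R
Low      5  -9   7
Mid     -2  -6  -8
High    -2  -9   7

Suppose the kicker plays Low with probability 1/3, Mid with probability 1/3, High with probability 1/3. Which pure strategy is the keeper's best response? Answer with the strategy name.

C

If the keeper plays L, the kicker's expected payoff is (1/3)·5 + (1/3)·(-2) + (1/3)·(-2) = 1/3.
If the keeper plays C, the kicker's expected payoff is (1/3)·(-9) + (1/3)·(-6) + (1/3)·(-9) = -8.
If the keeper plays R, the kicker's expected payoff is (1/3)·7 + (1/3)·(-8) + (1/3)·7 = 2.
The keeper minimizes the kicker's payoff; the smallest is -8, so the best response is C.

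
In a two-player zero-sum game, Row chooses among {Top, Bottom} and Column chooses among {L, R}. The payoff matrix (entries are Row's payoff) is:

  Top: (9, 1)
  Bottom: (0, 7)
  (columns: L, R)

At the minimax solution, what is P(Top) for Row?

7/15

Row minima: Top → 1, Bottom → 0; maximin = 1.
Column maxima: L → 9, R → 7; minimax = 7.
1 ≠ 7, so there is no saddle point; optimal play is mixed.
Let Row play Top with probability p. Expected payoff against L: 9p + 0(1−p) = 9p; against R: 1p + 7(1−p) = −6p + 7.
Setting these equal: 9p = −6p + 7 ⇒ 15p = 7 ⇒ p = 7/15, and the value is (9)·(7/15) = 21/5.
For Column: with q = P(L), equating Top's and Bottom's payoffs gives 8q + 1 = −7q + 7 ⇒ q = 2/5.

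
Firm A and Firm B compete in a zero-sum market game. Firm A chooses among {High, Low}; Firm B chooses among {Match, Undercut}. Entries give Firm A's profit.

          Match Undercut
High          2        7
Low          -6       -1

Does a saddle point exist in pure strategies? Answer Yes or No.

Yes

Row minima: High → 2, Low → -6; maximin = 2.
Column maxima: Match → 2, Undercut → 7; minimax = 2.
maximin = minimax = 2, so a saddle point exists.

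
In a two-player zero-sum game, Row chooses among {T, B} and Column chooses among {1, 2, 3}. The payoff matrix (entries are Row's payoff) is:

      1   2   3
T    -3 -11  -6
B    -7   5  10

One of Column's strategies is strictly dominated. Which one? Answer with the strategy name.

2 holds Row's payoff strictly below 3 in every row: -11 < -6, 5 < 10.
So 3 is strictly dominated for Column.

3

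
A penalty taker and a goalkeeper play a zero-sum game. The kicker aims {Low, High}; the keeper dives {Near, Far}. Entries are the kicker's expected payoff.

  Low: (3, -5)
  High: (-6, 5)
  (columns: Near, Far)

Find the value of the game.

Row minima: Low → -5, High → -6; maximin = -5.
Column maxima: Near → 3, Far → 5; minimax = 3.
-5 ≠ 3, so there is no saddle point; optimal play is mixed.
Let the kicker play Low with probability p. Expected payoff against Near: 3p + (-6)(1−p) = 9p − 6; against Far: (-5)p + 5(1−p) = −10p + 5.
Setting these equal: 9p − 6 = −10p + 5 ⇒ 19p = 11 ⇒ p = 11/19, and the value is (9)·(11/19) − 6 = -15/19.
For the keeper: with q = P(Near), equating Low's and High's payoffs gives 8q − 5 = −11q + 5 ⇒ q = 10/19.

-15/19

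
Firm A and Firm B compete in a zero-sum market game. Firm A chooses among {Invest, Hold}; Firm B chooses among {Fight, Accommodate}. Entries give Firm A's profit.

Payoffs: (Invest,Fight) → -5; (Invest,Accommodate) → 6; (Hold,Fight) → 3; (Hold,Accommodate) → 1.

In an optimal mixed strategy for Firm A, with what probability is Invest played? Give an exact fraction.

Row minima: Invest → -5, Hold → 1; maximin = 1.
Column maxima: Fight → 3, Accommodate → 6; minimax = 3.
1 ≠ 3, so there is no saddle point; optimal play is mixed.
Let Firm A play Invest with probability p. Expected payoff against Fight: (-5)p + 3(1−p) = −8p + 3; against Accommodate: 6p + 1(1−p) = 5p + 1.
Setting these equal: −8p + 3 = 5p + 1 ⇒ −13p = -2 ⇒ p = 2/13, and the value is (-8)·(2/13) + 3 = 23/13.
For Firm B: with q = P(Fight), equating Invest's and Hold's payoffs gives −11q + 6 = 2q + 1 ⇒ q = 5/13.

2/13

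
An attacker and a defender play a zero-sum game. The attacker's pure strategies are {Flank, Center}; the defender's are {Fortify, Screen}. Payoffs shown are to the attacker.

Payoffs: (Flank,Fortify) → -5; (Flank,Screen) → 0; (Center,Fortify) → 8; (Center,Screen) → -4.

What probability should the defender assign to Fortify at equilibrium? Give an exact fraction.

Row minima: Flank → -5, Center → -4; maximin = -4.
Column maxima: Fortify → 8, Screen → 0; minimax = 0.
-4 ≠ 0, so there is no saddle point; optimal play is mixed.
Let the attacker play Flank with probability p. Expected payoff against Fortify: (-5)p + 8(1−p) = −13p + 8; against Screen: 0p + (-4)(1−p) = 4p − 4.
Setting these equal: −13p + 8 = 4p − 4 ⇒ −17p = -12 ⇒ p = 12/17, and the value is (-13)·(12/17) + 8 = -20/17.
For the defender: with q = P(Fortify), equating Flank's and Center's payoffs gives −5q = 12q − 4 ⇒ q = 4/17.

4/17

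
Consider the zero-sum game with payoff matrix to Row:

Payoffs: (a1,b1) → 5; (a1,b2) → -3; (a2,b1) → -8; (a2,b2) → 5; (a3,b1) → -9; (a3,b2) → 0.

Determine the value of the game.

1/21

Row minima: a1 → -3, a2 → -8, a3 → -9; maximin = -3.
Column maxima: b1 → 5, b2 → 5; minimax = 5.
-3 ≠ 5, so there is no saddle point; optimal play is mixed.
a3 is strictly dominated by a2, so Row never plays it.
On the remaining 2×2 (a1, a2 vs b1, b2):
Let Row play a1 with probability p. Expected payoff against b1: 5p + (-8)(1−p) = 13p − 8; against b2: (-3)p + 5(1−p) = −8p + 5.
Setting these equal: 13p − 8 = −8p + 5 ⇒ 21p = 13 ⇒ p = 13/21, and the value is (13)·(13/21) − 8 = 1/21.
For Column: with q = P(b1), equating a1's and a2's payoffs gives 8q − 3 = −13q + 5 ⇒ q = 8/21.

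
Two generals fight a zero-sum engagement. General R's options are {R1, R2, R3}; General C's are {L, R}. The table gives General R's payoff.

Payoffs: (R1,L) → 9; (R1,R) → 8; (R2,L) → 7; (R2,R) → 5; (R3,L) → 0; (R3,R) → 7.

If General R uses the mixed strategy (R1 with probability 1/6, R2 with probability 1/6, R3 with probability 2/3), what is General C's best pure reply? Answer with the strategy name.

L

If General C plays L, General R's expected payoff is (1/6)·9 + (1/6)·7 + (2/3)·0 = 8/3.
If General C plays R, General R's expected payoff is (1/6)·8 + (1/6)·5 + (2/3)·7 = 41/6.
General C minimizes General R's payoff; the smallest is 8/3, so the best response is L.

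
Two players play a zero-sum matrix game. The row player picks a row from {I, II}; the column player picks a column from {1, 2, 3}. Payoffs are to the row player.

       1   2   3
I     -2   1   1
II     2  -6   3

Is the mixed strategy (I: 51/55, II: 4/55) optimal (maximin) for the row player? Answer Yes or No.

Against 1 this mix gives (51/55)·(-2) + (4/55)·2 = -94/55.
Against 2 this mix gives (51/55)·1 + (4/55)·(-6) = 27/55.
Against 3 this mix gives (51/55)·1 + (4/55)·3 = 63/55.
The column player will play 1, holding the row player to -94/55. Shifting weight toward the row that does better against 1 would raise this floor (the equalizing mix achieves -10/11 against both 1 and 2), so the proposed strategy is not optimal.

No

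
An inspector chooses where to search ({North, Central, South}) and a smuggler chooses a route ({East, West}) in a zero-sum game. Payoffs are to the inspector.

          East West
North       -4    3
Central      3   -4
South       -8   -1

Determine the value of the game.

Row minima: North → -4, Central → -4, South → -8; maximin = -4.
Column maxima: East → 3, West → 3; minimax = 3.
-4 ≠ 3, so there is no saddle point; optimal play is mixed.
South is strictly dominated by North, so the inspector never plays it.
On the remaining 2×2 (North, Central vs East, West):
Let the inspector play North with probability p. Expected payoff against East: (-4)p + 3(1−p) = −7p + 3; against West: 3p + (-4)(1−p) = 7p − 4.
Setting these equal: −7p + 3 = 7p − 4 ⇒ −14p = -7 ⇒ p = 1/2, and the value is (-7)·(1/2) + 3 = -1/2.
For the smuggler: with q = P(East), equating North's and Central's payoffs gives −7q + 3 = 7q − 4 ⇒ q = 1/2.

-1/2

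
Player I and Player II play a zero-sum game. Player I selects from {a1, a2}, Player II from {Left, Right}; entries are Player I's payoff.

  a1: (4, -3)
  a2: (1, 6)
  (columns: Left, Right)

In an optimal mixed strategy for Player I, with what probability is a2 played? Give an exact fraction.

7/12

Row minima: a1 → -3, a2 → 1; maximin = 1.
Column maxima: Left → 4, Right → 6; minimax = 4.
1 ≠ 4, so there is no saddle point; optimal play is mixed.
Let Player I play a1 with probability p. Expected payoff against Left: 4p + 1(1−p) = 3p + 1; against Right: (-3)p + 6(1−p) = −9p + 6.
Setting these equal: 3p + 1 = −9p + 6 ⇒ 12p = 5 ⇒ p = 5/12, and the value is (3)·(5/12) + 1 = 9/4.
For Player II: with q = P(Left), equating a1's and a2's payoffs gives 7q − 3 = −5q + 6 ⇒ q = 3/4.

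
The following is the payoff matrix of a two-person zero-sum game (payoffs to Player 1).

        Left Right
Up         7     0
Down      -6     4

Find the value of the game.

Row minima: Up → 0, Down → -6; maximin = 0.
Column maxima: Left → 7, Right → 4; minimax = 4.
0 ≠ 4, so there is no saddle point; optimal play is mixed.
Let Player 1 play Up with probability p. Expected payoff against Left: 7p + (-6)(1−p) = 13p − 6; against Right: 0p + 4(1−p) = −4p + 4.
Setting these equal: 13p − 6 = −4p + 4 ⇒ 17p = 10 ⇒ p = 10/17, and the value is (13)·(10/17) − 6 = 28/17.
For Player 2: with q = P(Left), equating Up's and Down's payoffs gives 7q = −10q + 4 ⇒ q = 4/17.

28/17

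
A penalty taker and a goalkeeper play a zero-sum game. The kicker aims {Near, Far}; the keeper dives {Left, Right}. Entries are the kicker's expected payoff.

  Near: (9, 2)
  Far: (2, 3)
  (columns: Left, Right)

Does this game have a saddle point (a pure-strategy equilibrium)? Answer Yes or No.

No

Row minima: Near → 2, Far → 2; maximin = 2.
Column maxima: Left → 9, Right → 3; minimax = 3.
2 ≠ 3, so no pure-strategy equilibrium exists.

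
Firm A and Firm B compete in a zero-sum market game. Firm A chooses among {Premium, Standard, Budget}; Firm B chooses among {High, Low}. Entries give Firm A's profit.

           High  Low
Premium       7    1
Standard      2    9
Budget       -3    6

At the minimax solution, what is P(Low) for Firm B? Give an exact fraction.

5/13

Row minima: Premium → 1, Standard → 2, Budget → -3; maximin = 2.
Column maxima: High → 7, Low → 9; minimax = 7.
2 ≠ 7, so there is no saddle point; optimal play is mixed.
Budget is strictly dominated by Standard, so Firm A never plays it.
On the remaining 2×2 (Premium, Standard vs High, Low):
Let Firm A play Premium with probability p. Expected payoff against High: 7p + 2(1−p) = 5p + 2; against Low: 1p + 9(1−p) = −8p + 9.
Setting these equal: 5p + 2 = −8p + 9 ⇒ 13p = 7 ⇒ p = 7/13, and the value is (5)·(7/13) + 2 = 61/13.
For Firm B: with q = P(High), equating Premium's and Standard's payoffs gives 6q + 1 = −7q + 9 ⇒ q = 8/13.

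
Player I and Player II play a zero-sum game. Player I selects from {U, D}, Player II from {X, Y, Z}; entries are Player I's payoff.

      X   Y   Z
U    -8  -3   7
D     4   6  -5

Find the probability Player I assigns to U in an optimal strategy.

Row minima: U → -8, D → -5; maximin = -5.
Column maxima: X → 4, Y → 6, Z → 7; minimax = 4.
-5 ≠ 4, so there is no saddle point; optimal play is mixed.
Y is strictly dominated by X (it gives Player I strictly more in every row), so Player II never plays it.
On the remaining 2×2 (U, D vs X, Z):
Let Player I play U with probability p. Expected payoff against X: (-8)p + 4(1−p) = −12p + 4; against Z: 7p + (-5)(1−p) = 12p − 5.
Setting these equal: −12p + 4 = 12p − 5 ⇒ −24p = -9 ⇒ p = 3/8, and the value is (-12)·(3/8) + 4 = -1/2.
For Player II: with q = P(X), equating U's and D's payoffs gives −15q + 7 = 9q − 5 ⇒ q = 1/2.

3/8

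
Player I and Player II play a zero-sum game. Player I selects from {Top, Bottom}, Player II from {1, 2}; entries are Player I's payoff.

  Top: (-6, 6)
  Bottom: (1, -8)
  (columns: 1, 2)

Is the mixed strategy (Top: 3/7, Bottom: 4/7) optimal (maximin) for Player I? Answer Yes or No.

Against 1 this mix gives (3/7)·(-6) + (4/7)·1 = -2.
Against 2 this mix gives (3/7)·6 + (4/7)·(-8) = -2.
All of Player II's active replies (1, 2) yield -2, and no column does worse for Player I. The mix makes Player II indifferent and guarantees -2, so it is optimal.

Yes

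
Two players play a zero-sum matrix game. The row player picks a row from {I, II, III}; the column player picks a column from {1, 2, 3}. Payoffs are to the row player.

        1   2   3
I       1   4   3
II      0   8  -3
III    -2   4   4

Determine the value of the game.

Row minima: I → 1, II → -3, III → -2; maximin = 1.
Column maxima: 1 → 1, 2 → 8, 3 → 4; minimax = 1.
Since maximin = minimax = 1, there is a saddle point and the value is 1.

1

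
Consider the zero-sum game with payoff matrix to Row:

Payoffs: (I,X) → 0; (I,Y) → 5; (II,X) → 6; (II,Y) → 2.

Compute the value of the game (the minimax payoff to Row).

10/3

Row minima: I → 0, II → 2; maximin = 2.
Column maxima: X → 6, Y → 5; minimax = 5.
2 ≠ 5, so there is no saddle point; optimal play is mixed.
Let Row play I with probability p. Expected payoff against X: 0p + 6(1−p) = −6p + 6; against Y: 5p + 2(1−p) = 3p + 2.
Setting these equal: −6p + 6 = 3p + 2 ⇒ −9p = -4 ⇒ p = 4/9, and the value is (-6)·(4/9) + 6 = 10/3.
For Column: with q = P(X), equating I's and II's payoffs gives −5q + 5 = 4q + 2 ⇒ q = 1/3.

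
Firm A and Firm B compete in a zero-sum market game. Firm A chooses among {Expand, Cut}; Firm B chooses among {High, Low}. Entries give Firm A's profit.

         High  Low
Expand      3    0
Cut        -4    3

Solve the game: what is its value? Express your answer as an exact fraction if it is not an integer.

9/10

Row minima: Expand → 0, Cut → -4; maximin = 0.
Column maxima: High → 3, Low → 3; minimax = 3.
0 ≠ 3, so there is no saddle point; optimal play is mixed.
Let Firm A play Expand with probability p. Expected payoff against High: 3p + (-4)(1−p) = 7p − 4; against Low: 0p + 3(1−p) = −3p + 3.
Setting these equal: 7p − 4 = −3p + 3 ⇒ 10p = 7 ⇒ p = 7/10, and the value is (7)·(7/10) − 4 = 9/10.
For Firm B: with q = P(High), equating Expand's and Cut's payoffs gives 3q = −7q + 3 ⇒ q = 3/10.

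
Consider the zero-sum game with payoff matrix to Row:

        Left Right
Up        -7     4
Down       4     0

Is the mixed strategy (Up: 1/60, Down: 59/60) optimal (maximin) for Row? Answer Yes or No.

No

Against Left this mix gives (1/60)·(-7) + (59/60)·4 = 229/60.
Against Right this mix gives (1/60)·4 + (59/60)·0 = 1/15.
Column will play Right, holding Row to 1/15. Shifting weight toward the row that does better against Right would raise this floor (the equalizing mix achieves 16/15 against both Right and Left), so the proposed strategy is not optimal.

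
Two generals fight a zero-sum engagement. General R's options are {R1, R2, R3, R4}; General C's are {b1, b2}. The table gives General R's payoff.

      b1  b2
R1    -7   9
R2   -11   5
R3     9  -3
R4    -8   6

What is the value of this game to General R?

15/7

Row minima: R1 → -7, R2 → -11, R3 → -3, R4 → -8; maximin = -3.
Column maxima: b1 → 9, b2 → 9; minimax = 9.
-3 ≠ 9, so there is no saddle point; optimal play is mixed.
R2 is strictly dominated by R1, so General R never plays it.
R4 is strictly dominated by R1, so General R never plays it.
On the remaining 2×2 (R1, R3 vs b1, b2):
Let General R play R1 with probability p. Expected payoff against b1: (-7)p + 9(1−p) = −16p + 9; against b2: 9p + (-3)(1−p) = 12p − 3.
Setting these equal: −16p + 9 = 12p − 3 ⇒ −28p = -12 ⇒ p = 3/7, and the value is (-16)·(3/7) + 9 = 15/7.
For General C: with q = P(b1), equating R1's and R3's payoffs gives −16q + 9 = 12q − 3 ⇒ q = 3/7.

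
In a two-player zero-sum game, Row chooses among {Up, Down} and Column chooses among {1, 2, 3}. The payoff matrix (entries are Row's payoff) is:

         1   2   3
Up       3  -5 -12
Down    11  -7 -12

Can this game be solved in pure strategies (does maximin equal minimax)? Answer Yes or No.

Row minima: Up → -12, Down → -12; maximin = -12.
Column maxima: 1 → 11, 2 → -5, 3 → -12; minimax = -12.
maximin = minimax = -12, so a saddle point exists.

Yes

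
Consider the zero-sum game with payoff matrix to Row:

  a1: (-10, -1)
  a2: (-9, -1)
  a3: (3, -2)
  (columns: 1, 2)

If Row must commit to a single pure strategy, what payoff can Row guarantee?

Row minima: a1 → -10, a2 → -9, a3 → -2.
The best of these is -2.

-2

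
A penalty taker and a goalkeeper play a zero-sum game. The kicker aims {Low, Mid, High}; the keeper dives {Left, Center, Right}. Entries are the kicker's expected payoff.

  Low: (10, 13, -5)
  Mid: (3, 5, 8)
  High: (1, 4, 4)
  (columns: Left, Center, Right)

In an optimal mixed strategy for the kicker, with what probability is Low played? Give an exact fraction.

Row minima: Low → -5, Mid → 3, High → 1; maximin = 3.
Column maxima: Left → 10, Center → 13, Right → 8; minimax = 8.
3 ≠ 8, so there is no saddle point; optimal play is mixed.
High is strictly dominated by Mid, so the kicker never plays it.
Center is strictly dominated by Left (it gives the kicker strictly more in every row), so the keeper never plays it.
On the remaining 2×2 (Low, Mid vs Left, Right):
Let the kicker play Low with probability p. Expected payoff against Left: 10p + 3(1−p) = 7p + 3; against Right: (-5)p + 8(1−p) = −13p + 8.
Setting these equal: 7p + 3 = −13p + 8 ⇒ 20p = 5 ⇒ p = 1/4, and the value is (7)·(1/4) + 3 = 19/4.
For the keeper: with q = P(Left), equating Low's and Mid's payoffs gives 15q − 5 = −5q + 8 ⇒ q = 13/20.

1/4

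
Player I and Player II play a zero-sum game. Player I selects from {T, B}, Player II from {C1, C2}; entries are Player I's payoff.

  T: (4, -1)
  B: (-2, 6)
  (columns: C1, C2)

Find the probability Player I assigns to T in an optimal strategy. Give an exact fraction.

8/13

Row minima: T → -1, B → -2; maximin = -1.
Column maxima: C1 → 4, C2 → 6; minimax = 4.
-1 ≠ 4, so there is no saddle point; optimal play is mixed.
Let Player I play T with probability p. Expected payoff against C1: 4p + (-2)(1−p) = 6p − 2; against C2: (-1)p + 6(1−p) = −7p + 6.
Setting these equal: 6p − 2 = −7p + 6 ⇒ 13p = 8 ⇒ p = 8/13, and the value is (6)·(8/13) − 2 = 22/13.
For Player II: with q = P(C1), equating T's and B's payoffs gives 5q − 1 = −8q + 6 ⇒ q = 7/13.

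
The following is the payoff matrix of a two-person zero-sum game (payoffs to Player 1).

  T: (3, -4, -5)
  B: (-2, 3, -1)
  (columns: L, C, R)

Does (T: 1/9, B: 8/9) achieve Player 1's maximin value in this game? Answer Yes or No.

Yes

Against L this mix gives (1/9)·3 + (8/9)·(-2) = -13/9.
Against C this mix gives (1/9)·(-4) + (8/9)·3 = 20/9.
Against R this mix gives (1/9)·(-5) + (8/9)·(-1) = -13/9.
All of Player 2's active replies (L, R) yield -13/9, and no column does worse for Player 1. The mix makes Player 2 indifferent and guarantees -13/9, so it is optimal.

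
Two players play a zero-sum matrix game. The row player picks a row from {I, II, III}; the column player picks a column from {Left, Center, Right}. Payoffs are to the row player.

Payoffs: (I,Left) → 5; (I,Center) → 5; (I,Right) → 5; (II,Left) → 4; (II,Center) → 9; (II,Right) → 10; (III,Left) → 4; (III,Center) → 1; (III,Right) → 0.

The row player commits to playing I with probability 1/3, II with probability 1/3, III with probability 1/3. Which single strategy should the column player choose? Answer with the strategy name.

Left

If the column player plays Left, the row player's expected payoff is (1/3)·5 + (1/3)·4 + (1/3)·4 = 13/3.
If the column player plays Center, the row player's expected payoff is (1/3)·5 + (1/3)·9 + (1/3)·1 = 5.
If the column player plays Right, the row player's expected payoff is (1/3)·5 + (1/3)·10 + (1/3)·0 = 5.
The column player minimizes the row player's payoff; the smallest is 13/3, so the best response is Left.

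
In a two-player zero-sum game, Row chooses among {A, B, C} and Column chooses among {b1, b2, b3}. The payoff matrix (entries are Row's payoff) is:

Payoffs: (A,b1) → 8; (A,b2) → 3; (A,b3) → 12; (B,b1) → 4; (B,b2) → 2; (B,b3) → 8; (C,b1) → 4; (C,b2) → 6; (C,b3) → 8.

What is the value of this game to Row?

Row minima: A → 3, B → 2, C → 4; maximin = 4.
Column maxima: b1 → 8, b2 → 6, b3 → 12; minimax = 6.
4 ≠ 6, so there is no saddle point; optimal play is mixed.
B is strictly dominated by A, so Row never plays it.
b3 is strictly dominated by b1 (it gives Row strictly more in every row), so Column never plays it.
On the remaining 2×2 (A, C vs b1, b2):
Let Row play A with probability p. Expected payoff against b1: 8p + 4(1−p) = 4p + 4; against b2: 3p + 6(1−p) = −3p + 6.
Setting these equal: 4p + 4 = −3p + 6 ⇒ 7p = 2 ⇒ p = 2/7, and the value is (4)·(2/7) + 4 = 36/7.
For Column: with q = P(b1), equating A's and C's payoffs gives 5q + 3 = −2q + 6 ⇒ q = 3/7.

36/7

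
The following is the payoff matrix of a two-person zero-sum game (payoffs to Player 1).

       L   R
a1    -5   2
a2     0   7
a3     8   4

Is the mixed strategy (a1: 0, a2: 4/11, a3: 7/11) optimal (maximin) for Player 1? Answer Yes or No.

Against L this mix gives (4/11)·0 + (7/11)·8 = 56/11.
Against R this mix gives (4/11)·7 + (7/11)·4 = 56/11.
All of Player 2's active replies (L, R) yield 56/11, and no column does worse for Player 1. The mix makes Player 2 indifferent and guarantees 56/11, so it is optimal.

Yes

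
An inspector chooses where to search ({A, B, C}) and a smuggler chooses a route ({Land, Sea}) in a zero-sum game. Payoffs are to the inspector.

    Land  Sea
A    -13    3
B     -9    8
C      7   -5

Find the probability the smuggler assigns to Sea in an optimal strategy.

16/29

Row minima: A → -13, B → -9, C → -5; maximin = -5.
Column maxima: Land → 7, Sea → 8; minimax = 7.
-5 ≠ 7, so there is no saddle point; optimal play is mixed.
A is strictly dominated by B, so the inspector never plays it.
On the remaining 2×2 (B, C vs Land, Sea):
Let the inspector play B with probability p. Expected payoff against Land: (-9)p + 7(1−p) = −16p + 7; against Sea: 8p + (-5)(1−p) = 13p − 5.
Setting these equal: −16p + 7 = 13p − 5 ⇒ −29p = -12 ⇒ p = 12/29, and the value is (-16)·(12/29) + 7 = 11/29.
For the smuggler: with q = P(Land), equating B's and C's payoffs gives −17q + 8 = 12q − 5 ⇒ q = 13/29.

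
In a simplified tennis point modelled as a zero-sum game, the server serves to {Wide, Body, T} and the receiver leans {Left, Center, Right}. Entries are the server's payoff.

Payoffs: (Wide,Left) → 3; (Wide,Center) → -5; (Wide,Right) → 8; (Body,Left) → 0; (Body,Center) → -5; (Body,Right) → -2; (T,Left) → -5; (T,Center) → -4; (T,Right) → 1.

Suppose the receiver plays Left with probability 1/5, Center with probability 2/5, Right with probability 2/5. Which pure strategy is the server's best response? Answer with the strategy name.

Expected payoff of Wide: (1/5)·3 + (2/5)·(-5) + (2/5)·8 = 9/5.
Expected payoff of Body: (1/5)·0 + (2/5)·(-5) + (2/5)·(-2) = -14/5.
Expected payoff of T: (1/5)·(-5) + (2/5)·(-4) + (2/5)·1 = -11/5.
The largest is 9/5, so the server's best response is Wide.

Wide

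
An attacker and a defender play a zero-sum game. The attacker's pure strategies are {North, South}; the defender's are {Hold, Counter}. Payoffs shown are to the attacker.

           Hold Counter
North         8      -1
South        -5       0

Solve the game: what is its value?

-5/14

Row minima: North → -1, South → -5; maximin = -1.
Column maxima: Hold → 8, Counter → 0; minimax = 0.
-1 ≠ 0, so there is no saddle point; optimal play is mixed.
Let the attacker play North with probability p. Expected payoff against Hold: 8p + (-5)(1−p) = 13p − 5; against Counter: (-1)p + 0(1−p) = −p.
Setting these equal: 13p − 5 = −p ⇒ 14p = 5 ⇒ p = 5/14, and the value is (13)·(5/14) − 5 = -5/14.
For the defender: with q = P(Hold), equating North's and South's payoffs gives 9q − 1 = −5q ⇒ q = 1/14.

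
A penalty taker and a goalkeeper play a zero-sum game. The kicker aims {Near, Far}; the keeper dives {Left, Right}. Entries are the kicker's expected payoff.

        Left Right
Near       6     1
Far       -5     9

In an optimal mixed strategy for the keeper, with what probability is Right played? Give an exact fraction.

Row minima: Near → 1, Far → -5; maximin = 1.
Column maxima: Left → 6, Right → 9; minimax = 6.
1 ≠ 6, so there is no saddle point; optimal play is mixed.
Let the kicker play Near with probability p. Expected payoff against Left: 6p + (-5)(1−p) = 11p − 5; against Right: 1p + 9(1−p) = −8p + 9.
Setting these equal: 11p − 5 = −8p + 9 ⇒ 19p = 14 ⇒ p = 14/19, and the value is (11)·(14/19) − 5 = 59/19.
For the keeper: with q = P(Left), equating Near's and Far's payoffs gives 5q + 1 = −14q + 9 ⇒ q = 8/19.

11/19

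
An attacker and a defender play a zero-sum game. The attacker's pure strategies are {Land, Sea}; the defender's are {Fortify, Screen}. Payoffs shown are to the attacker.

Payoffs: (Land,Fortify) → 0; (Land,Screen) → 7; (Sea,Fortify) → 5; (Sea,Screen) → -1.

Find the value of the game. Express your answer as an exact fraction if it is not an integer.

Row minima: Land → 0, Sea → -1; maximin = 0.
Column maxima: Fortify → 5, Screen → 7; minimax = 5.
0 ≠ 5, so there is no saddle point; optimal play is mixed.
Let the attacker play Land with probability p. Expected payoff against Fortify: 0p + 5(1−p) = −5p + 5; against Screen: 7p + (-1)(1−p) = 8p − 1.
Setting these equal: −5p + 5 = 8p − 1 ⇒ −13p = -6 ⇒ p = 6/13, and the value is (-5)·(6/13) + 5 = 35/13.
For the defender: with q = P(Fortify), equating Land's and Sea's payoffs gives −7q + 7 = 6q − 1 ⇒ q = 8/13.

35/13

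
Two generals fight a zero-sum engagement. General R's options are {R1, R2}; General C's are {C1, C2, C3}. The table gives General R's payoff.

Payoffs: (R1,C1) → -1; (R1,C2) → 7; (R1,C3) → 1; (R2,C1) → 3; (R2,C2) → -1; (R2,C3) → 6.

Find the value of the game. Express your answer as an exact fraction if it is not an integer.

5/3

Row minima: R1 → -1, R2 → -1; maximin = -1.
Column maxima: C1 → 3, C2 → 7, C3 → 6; minimax = 3.
-1 ≠ 3, so there is no saddle point; optimal play is mixed.
C3 is strictly dominated by C1 (it gives General R strictly more in every row), so General C never plays it.
On the remaining 2×2 (R1, R2 vs C1, C2):
Let General R play R1 with probability p. Expected payoff against C1: (-1)p + 3(1−p) = −4p + 3; against C2: 7p + (-1)(1−p) = 8p − 1.
Setting these equal: −4p + 3 = 8p − 1 ⇒ −12p = -4 ⇒ p = 1/3, and the value is (-4)·(1/3) + 3 = 5/3.
For General C: with q = P(C1), equating R1's and R2's payoffs gives −8q + 7 = 4q − 1 ⇒ q = 2/3.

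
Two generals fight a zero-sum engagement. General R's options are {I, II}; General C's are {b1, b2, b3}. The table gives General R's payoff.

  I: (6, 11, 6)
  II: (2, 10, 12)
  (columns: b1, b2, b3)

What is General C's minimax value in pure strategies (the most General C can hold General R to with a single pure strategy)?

Column maxima: b1 → 6, b2 → 11, b3 → 12.
The smallest of these is 6.

6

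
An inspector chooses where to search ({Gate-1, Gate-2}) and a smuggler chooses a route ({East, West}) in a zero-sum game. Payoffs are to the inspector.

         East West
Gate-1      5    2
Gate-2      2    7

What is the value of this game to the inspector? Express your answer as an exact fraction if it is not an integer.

31/8

Row minima: Gate-1 → 2, Gate-2 → 2; maximin = 2.
Column maxima: East → 5, West → 7; minimax = 5.
2 ≠ 5, so there is no saddle point; optimal play is mixed.
Let the inspector play Gate-1 with probability p. Expected payoff against East: 5p + 2(1−p) = 3p + 2; against West: 2p + 7(1−p) = −5p + 7.
Setting these equal: 3p + 2 = −5p + 7 ⇒ 8p = 5 ⇒ p = 5/8, and the value is (3)·(5/8) + 2 = 31/8.
For the smuggler: with q = P(East), equating Gate-1's and Gate-2's payoffs gives 3q + 2 = −5q + 7 ⇒ q = 5/8.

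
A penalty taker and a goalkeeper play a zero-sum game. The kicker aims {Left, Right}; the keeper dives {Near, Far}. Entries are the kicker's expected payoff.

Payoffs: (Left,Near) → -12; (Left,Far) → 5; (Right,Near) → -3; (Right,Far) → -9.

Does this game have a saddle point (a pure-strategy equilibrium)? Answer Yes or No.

No

Row minima: Left → -12, Right → -9; maximin = -9.
Column maxima: Near → -3, Far → 5; minimax = -3.
-9 ≠ -3, so no pure-strategy equilibrium exists.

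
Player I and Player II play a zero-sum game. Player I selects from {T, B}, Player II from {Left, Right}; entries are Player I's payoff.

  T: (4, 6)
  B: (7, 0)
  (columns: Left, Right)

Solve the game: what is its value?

Row minima: T → 4, B → 0; maximin = 4.
Column maxima: Left → 7, Right → 6; minimax = 6.
4 ≠ 6, so there is no saddle point; optimal play is mixed.
Let Player I play T with probability p. Expected payoff against Left: 4p + 7(1−p) = −3p + 7; against Right: 6p + 0(1−p) = 6p.
Setting these equal: −3p + 7 = 6p ⇒ −9p = -7 ⇒ p = 7/9, and the value is (-3)·(7/9) + 7 = 14/3.
For Player II: with q = P(Left), equating T's and B's payoffs gives −2q + 6 = 7q ⇒ q = 2/3.

14/3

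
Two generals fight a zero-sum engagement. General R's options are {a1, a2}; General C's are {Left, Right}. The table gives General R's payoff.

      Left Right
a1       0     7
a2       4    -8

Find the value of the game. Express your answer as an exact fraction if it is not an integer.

Row minima: a1 → 0, a2 → -8; maximin = 0.
Column maxima: Left → 4, Right → 7; minimax = 4.
0 ≠ 4, so there is no saddle point; optimal play is mixed.
Let General R play a1 with probability p. Expected payoff against Left: 0p + 4(1−p) = −4p + 4; against Right: 7p + (-8)(1−p) = 15p − 8.
Setting these equal: −4p + 4 = 15p − 8 ⇒ −19p = -12 ⇒ p = 12/19, and the value is (-4)·(12/19) + 4 = 28/19.
For General C: with q = P(Left), equating a1's and a2's payoffs gives −7q + 7 = 12q − 8 ⇒ q = 15/19.

28/19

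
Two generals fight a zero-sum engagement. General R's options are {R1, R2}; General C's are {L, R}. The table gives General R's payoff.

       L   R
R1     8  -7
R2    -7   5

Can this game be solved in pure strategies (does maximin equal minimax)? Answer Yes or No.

No

Row minima: R1 → -7, R2 → -7; maximin = -7.
Column maxima: L → 8, R → 5; minimax = 5.
-7 ≠ 5, so no pure-strategy equilibrium exists.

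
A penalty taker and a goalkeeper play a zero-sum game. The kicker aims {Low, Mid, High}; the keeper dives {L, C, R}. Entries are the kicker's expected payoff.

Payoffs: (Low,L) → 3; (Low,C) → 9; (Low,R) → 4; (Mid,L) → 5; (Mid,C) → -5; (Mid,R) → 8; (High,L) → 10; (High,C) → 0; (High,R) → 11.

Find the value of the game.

45/8

Row minima: Low → 3, Mid → -5, High → 0; maximin = 3.
Column maxima: L → 10, C → 9, R → 11; minimax = 9.
3 ≠ 9, so there is no saddle point; optimal play is mixed.
Mid is strictly dominated by High, so the kicker never plays it.
R is strictly dominated by L (it gives the kicker strictly more in every row), so the keeper never plays it.
On the remaining 2×2 (Low, High vs L, C):
Let the kicker play Low with probability p. Expected payoff against L: 3p + 10(1−p) = −7p + 10; against C: 9p + 0(1−p) = 9p.
Setting these equal: −7p + 10 = 9p ⇒ −16p = -10 ⇒ p = 5/8, and the value is (-7)·(5/8) + 10 = 45/8.
For the keeper: with q = P(L), equating Low's and High's payoffs gives −6q + 9 = 10q ⇒ q = 9/16.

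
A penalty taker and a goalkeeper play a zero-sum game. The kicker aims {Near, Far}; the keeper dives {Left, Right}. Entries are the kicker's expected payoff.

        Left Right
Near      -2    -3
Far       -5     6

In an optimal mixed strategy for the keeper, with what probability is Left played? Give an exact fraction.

Row minima: Near → -3, Far → -5; maximin = -3.
Column maxima: Left → -2, Right → 6; minimax = -2.
-3 ≠ -2, so there is no saddle point; optimal play is mixed.
Let the kicker play Near with probability p. Expected payoff against Left: (-2)p + (-5)(1−p) = 3p − 5; against Right: (-3)p + 6(1−p) = −9p + 6.
Setting these equal: 3p − 5 = −9p + 6 ⇒ 12p = 11 ⇒ p = 11/12, and the value is (3)·(11/12) − 5 = -9/4.
For the keeper: with q = P(Left), equating Near's and Far's payoffs gives q − 3 = −11q + 6 ⇒ q = 3/4.

3/4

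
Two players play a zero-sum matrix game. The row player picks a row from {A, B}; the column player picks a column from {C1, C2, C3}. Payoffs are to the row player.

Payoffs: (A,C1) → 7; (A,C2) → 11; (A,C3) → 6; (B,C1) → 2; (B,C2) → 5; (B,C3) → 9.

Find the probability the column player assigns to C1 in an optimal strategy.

Row minima: A → 6, B → 2; maximin = 6.
Column maxima: C1 → 7, C2 → 11, C3 → 9; minimax = 7.
6 ≠ 7, so there is no saddle point; optimal play is mixed.
C2 is strictly dominated by C1 (it gives the row player strictly more in every row), so the column player never plays it.
On the remaining 2×2 (A, B vs C1, C3):
Let the row player play A with probability p. Expected payoff against C1: 7p + 2(1−p) = 5p + 2; against C3: 6p + 9(1−p) = −3p + 9.
Setting these equal: 5p + 2 = −3p + 9 ⇒ 8p = 7 ⇒ p = 7/8, and the value is (5)·(7/8) + 2 = 51/8.
For the column player: with q = P(C1), equating A's and B's payoffs gives q + 6 = −7q + 9 ⇒ q = 3/8.

3/8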